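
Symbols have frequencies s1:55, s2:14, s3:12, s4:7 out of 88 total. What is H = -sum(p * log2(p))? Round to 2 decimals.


Computing entropy H = -sum(p_i * log2(p_i)):
  s1: p = 55/88 = 0.6250, -p*log2(p) = 0.4238
  s2: p = 14/88 = 0.1591, -p*log2(p) = 0.4219
  s3: p = 12/88 = 0.1364, -p*log2(p) = 0.3920
  s4: p = 7/88 = 0.0795, -p*log2(p) = 0.2905
H = sum of terms = 1.5282
Rounded to 2 decimals: 1.53

1.53


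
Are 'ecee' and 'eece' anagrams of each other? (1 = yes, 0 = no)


Sort characters of 'ecee': 'ceee'
Sort characters of 'eece': 'ceee'
Sorted forms match -> they ARE anagrams
Result: 1

1


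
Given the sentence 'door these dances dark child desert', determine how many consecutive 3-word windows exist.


Word trigrams from [6] words:
  Trigram 1: (door these dances)
  Trigram 2: (these dances dark)
  Trigram 3: (dances dark child)
  Trigram 4: (dark child desert)
Total word trigrams: 6 - 2 = 4

4


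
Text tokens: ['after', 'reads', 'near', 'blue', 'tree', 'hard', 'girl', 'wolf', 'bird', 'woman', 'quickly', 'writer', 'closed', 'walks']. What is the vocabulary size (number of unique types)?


Listing all tokens and tracking unique types:
  Token 1: 'after' -> NEW (unique so far: 1)
  Token 2: 'reads' -> NEW (unique so far: 2)
  Token 3: 'near' -> NEW (unique so far: 3)
  Token 4: 'blue' -> NEW (unique so far: 4)
  Token 5: 'tree' -> NEW (unique so far: 5)
  Token 6: 'hard' -> NEW (unique so far: 6)
  Token 7: 'girl' -> NEW (unique so far: 7)
  Token 8: 'wolf' -> NEW (unique so far: 8)
  Token 9: 'bird' -> NEW (unique so far: 9)
  Token 10: 'woman' -> NEW (unique so far: 10)
  Token 11: 'quickly' -> NEW (unique so far: 11)
  Token 12: 'writer' -> NEW (unique so far: 12)
  Token 13: 'closed' -> NEW (unique so far: 13)
  Token 14: 'walks' -> NEW (unique so far: 14)
Unique types: ('after', 'bird', 'blue', 'closed', 'girl', 'hard', 'near', 'quickly', 'reads', 'tree', 'walks', 'wolf', 'woman', 'writer')
Vocabulary size: 14

14


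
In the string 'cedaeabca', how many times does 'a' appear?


Scanning 'cedaeabca' for 'a':
  Position 3: 'a' -> MATCH (count: 1)
  Position 5: 'a' -> MATCH (count: 2)
  Position 8: 'a' -> MATCH (count: 3)
Total occurrences of 'a': 3

3


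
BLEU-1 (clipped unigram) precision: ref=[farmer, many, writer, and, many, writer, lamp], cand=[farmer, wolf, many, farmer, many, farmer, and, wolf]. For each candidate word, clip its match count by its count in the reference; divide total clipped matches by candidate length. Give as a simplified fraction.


Reference word counts: {'and': 1, 'farmer': 1, 'lamp': 1, 'many': 2, 'writer': 2}
Checking each candidate word (with clipping):
  'farmer' -> in reference (ref count 1, used 1/1) -> match (matches: 1)
  'wolf' -> not in reference -> no match (matches: 1)
  'many' -> in reference (ref count 2, used 1/2) -> match (matches: 2)
  'farmer' -> ref count 1 already used up (1/1) -> clipped, no match (matches: 2)
  'many' -> in reference (ref count 2, used 2/2) -> match (matches: 3)
  'farmer' -> ref count 1 already used up (1/1) -> clipped, no match (matches: 3)
  'and' -> in reference (ref count 1, used 1/1) -> match (matches: 4)
  'wolf' -> not in reference -> no match (matches: 4)
Clipped matches: 4, Candidate length: 8
Precision = 4/8 = 1/2

1/2


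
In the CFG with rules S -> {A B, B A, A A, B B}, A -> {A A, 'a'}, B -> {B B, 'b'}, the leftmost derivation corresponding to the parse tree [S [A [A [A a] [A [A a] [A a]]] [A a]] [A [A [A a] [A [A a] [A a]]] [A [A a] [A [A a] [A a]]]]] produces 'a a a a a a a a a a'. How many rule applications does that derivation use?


Every bracketed nonterminal node [X ...] in the tree is produced by exactly one rule application.
Reading the tree off as a leftmost derivation:
  Step 1: S  =>  A A   (applied S -> A A)
  Step 2: A A  =>  A A A   (applied A -> A A)
  Step 3: A A A  =>  A A A A   (applied A -> A A)
  Step 4: A A A A  =>  a A A A   (applied A -> a)
  Step 5: a A A A  =>  a A A A A   (applied A -> A A)
  Step 6: a A A A A  =>  a a A A A   (applied A -> a)
  Step 7: a a A A A  =>  a a a A A   (applied A -> a)
  Step 8: a a a A A  =>  a a a a A   (applied A -> a)
  Step 9: a a a a A  =>  a a a a A A   (applied A -> A A)
  Step 10: a a a a A A  =>  a a a a A A A   (applied A -> A A)
  Step 11: a a a a A A A  =>  a a a a a A A   (applied A -> a)
  Step 12: a a a a a A A  =>  a a a a a A A A   (applied A -> A A)
  Step 13: a a a a a A A A  =>  a a a a a a A A   (applied A -> a)
  Step 14: a a a a a a A A  =>  a a a a a a a A   (applied A -> a)
  Step 15: a a a a a a a A  =>  a a a a a a a A A   (applied A -> A A)
  Step 16: a a a a a a a A A  =>  a a a a a a a a A   (applied A -> a)
  Step 17: a a a a a a a a A  =>  a a a a a a a a A A   (applied A -> A A)
  Step 18: a a a a a a a a A A  =>  a a a a a a a a a A   (applied A -> a)
  Step 19: a a a a a a a a a A  =>  a a a a a a a a a a   (applied A -> a)
Final yield: a a a a a a a a a a
Total rewrite steps: 19

19


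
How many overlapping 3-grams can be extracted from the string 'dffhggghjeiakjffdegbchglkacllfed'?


String 'dffhggghjeiakjffdegbchglkacllfed' has length L = 32.
Number of overlapping n-grams = L - n + 1
Substituting: 32 - 3 + 1 = 30

30


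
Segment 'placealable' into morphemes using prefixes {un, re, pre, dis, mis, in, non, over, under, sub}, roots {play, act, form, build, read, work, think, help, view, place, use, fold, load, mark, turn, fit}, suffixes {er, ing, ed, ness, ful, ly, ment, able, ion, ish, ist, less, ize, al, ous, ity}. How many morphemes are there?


Segmenting 'placealable' against the inventory:
  'place' -> root (morpheme 1)
  'al' -> suffix (morpheme 2)
  'able' -> suffix (morpheme 3)
Total morphemes: 3

3


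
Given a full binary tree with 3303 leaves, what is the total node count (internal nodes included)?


Leaf nodes (terminals): 3303
Internal nodes = n - 1 = 3303 - 1 = 3302
Total = leaves + internal = 3303 + 3302 = 6605

6605


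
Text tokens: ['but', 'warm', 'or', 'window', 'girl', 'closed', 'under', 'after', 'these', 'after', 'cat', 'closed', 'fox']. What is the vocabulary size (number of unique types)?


Listing all tokens and tracking unique types:
  Token 1: 'but' -> NEW (unique so far: 1)
  Token 2: 'warm' -> NEW (unique so far: 2)
  Token 3: 'or' -> NEW (unique so far: 3)
  Token 4: 'window' -> NEW (unique so far: 4)
  Token 5: 'girl' -> NEW (unique so far: 5)
  Token 6: 'closed' -> NEW (unique so far: 6)
  Token 7: 'under' -> NEW (unique so far: 7)
  Token 8: 'after' -> NEW (unique so far: 8)
  Token 9: 'these' -> NEW (unique so far: 9)
  Token 10: 'after' -> duplicate (unique so far: 9)
  Token 11: 'cat' -> NEW (unique so far: 10)
  Token 12: 'closed' -> duplicate (unique so far: 10)
  Token 13: 'fox' -> NEW (unique so far: 11)
Unique types: ('after', 'but', 'cat', 'closed', 'fox', 'girl', 'or', 'these', 'under', 'warm', 'window')
Vocabulary size: 11

11


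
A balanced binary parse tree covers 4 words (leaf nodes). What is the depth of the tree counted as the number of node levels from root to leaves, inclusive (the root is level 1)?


In a balanced binary tree with n leaves the deepest leaf is ceil(log2(n)) edges below the root,
so counting node levels inclusive of root and leaves gives ceil(log2(n)) + 1 levels.
log2(4) = 2.0000
ceil(2.0000) = 2
levels = 2 + 1 = 3

3


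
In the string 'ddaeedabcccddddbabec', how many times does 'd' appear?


Scanning 'ddaeedabcccddddbabec' for 'd':
  Position 0: 'd' -> MATCH (count: 1)
  Position 1: 'd' -> MATCH (count: 2)
  Position 5: 'd' -> MATCH (count: 3)
  Position 11: 'd' -> MATCH (count: 4)
  Position 12: 'd' -> MATCH (count: 5)
  Position 13: 'd' -> MATCH (count: 6)
  Position 14: 'd' -> MATCH (count: 7)
Total occurrences of 'd': 7

7


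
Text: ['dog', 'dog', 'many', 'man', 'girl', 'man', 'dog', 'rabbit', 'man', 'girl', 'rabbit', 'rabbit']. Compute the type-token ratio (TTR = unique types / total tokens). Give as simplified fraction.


Tokens: 12
Unique types: ('dog', 'girl', 'man', 'many', 'rabbit') = 5
TTR = 5/12
Already in lowest terms.

5/12


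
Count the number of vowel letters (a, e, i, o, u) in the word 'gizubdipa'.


Scanning each character of 'gizubdipa':
  Position 1: 'g' -> consonant (running count: 0)
  Position 2: 'i' -> vowel (running count: 1)
  Position 3: 'z' -> consonant (running count: 1)
  Position 4: 'u' -> vowel (running count: 2)
  Position 5: 'b' -> consonant (running count: 2)
  Position 6: 'd' -> consonant (running count: 2)
  Position 7: 'i' -> vowel (running count: 3)
  Position 8: 'p' -> consonant (running count: 3)
  Position 9: 'a' -> vowel (running count: 4)
Total vowels: 4

4


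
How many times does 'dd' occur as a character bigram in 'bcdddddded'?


Scanning 'bcdddddded' for bigram 'dd':
  Position 0: 'bc' -> no
  Position 1: 'cd' -> no
  Position 2: 'dd' -> MATCH
  Position 3: 'dd' -> MATCH
  Position 4: 'dd' -> MATCH
  Position 5: 'dd' -> MATCH
  Position 6: 'dd' -> MATCH
  Position 7: 'de' -> no
  Position 8: 'ed' -> no
Total matches: 5

5


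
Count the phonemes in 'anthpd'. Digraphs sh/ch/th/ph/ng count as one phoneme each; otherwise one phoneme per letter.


Parsing 'anthpd' greedily, digraphs first:
  'a' -> vowel phoneme (phonemes so far: 1)
  'n' -> consonant phoneme (phonemes so far: 2)
  'th' -> digraph (1 consonant phoneme) (phonemes so far: 3)
  'p' -> consonant phoneme (phonemes so far: 4)
  'd' -> consonant phoneme (phonemes so far: 5)
Total phonemes: 5

5


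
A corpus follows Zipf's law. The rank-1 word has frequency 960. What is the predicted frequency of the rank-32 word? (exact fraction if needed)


Zipf's law: freq(rank) = f1 / rank
f1 = 960, rank = 32
freq = 960 / 32
= 30

30


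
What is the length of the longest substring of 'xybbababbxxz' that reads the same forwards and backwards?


Scanning 'xybbababbxxz' for palindromic substrings.
Substring at positions 2-8: 'bbababb'.
Check: reverse('bbababb') = 'bbababb' -> palindrome confirmed.
Neighbouring characters ('y' / 'x') break symmetry, so it cannot extend further.
No longer palindromic substring exists; longest length = 7

7


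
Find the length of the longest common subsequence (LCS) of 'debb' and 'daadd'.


DP table for LCS of 'debb' and 'daadd':
       d  a  a  d  d
    0  0  0  0  0  0
  d 0  1  1  1  1  1
  e 0  1  1  1  1  1
  b 0  1  1  1  1  1
  b 0  1  1  1  1  1
LCS: 'd'
LCS length = 1

1


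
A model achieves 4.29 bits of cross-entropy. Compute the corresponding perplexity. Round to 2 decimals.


Perplexity formula: PP = 2^H
H = 4.29
PP = 2^4.29
Decompose: 2^4.29 = 2^4 * 2^0.29
2^4 = 16, 2^0.29 ~ 1.2226403
PP ~ 16 * 1.2226403 = 19.5622448
Rounded to 2 decimals: 19.56

19.56


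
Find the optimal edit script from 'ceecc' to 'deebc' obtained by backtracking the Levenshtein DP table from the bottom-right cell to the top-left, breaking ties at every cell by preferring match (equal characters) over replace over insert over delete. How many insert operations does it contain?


Edit distance = 2. Backtracking from cell (5, 5) with preference match > replace > insert > delete,
then listing the resulting alignment 'ceecc' -> 'deebc' left to right:
  Step 1: replace c->d
  Step 2: keep 'e'
  Step 3: keep 'e'
  Step 4: replace c->b
  Step 5: keep 'c'
Total insertions: 0

0


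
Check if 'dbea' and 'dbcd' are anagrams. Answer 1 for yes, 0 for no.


Sort characters of 'dbea': 'abde'
Sort characters of 'dbcd': 'bcdd'
Sorted forms differ -> they are NOT anagrams
Result: 0

0


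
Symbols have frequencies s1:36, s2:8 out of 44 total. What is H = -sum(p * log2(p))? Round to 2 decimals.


Computing entropy H = -sum(p_i * log2(p_i)):
  s1: p = 36/44 = 0.8182, -p*log2(p) = 0.2369
  s2: p = 8/44 = 0.1818, -p*log2(p) = 0.4472
H = sum of terms = 0.6841
Rounded to 2 decimals: 0.68

0.68


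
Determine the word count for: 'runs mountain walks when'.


Counting words by splitting on spaces:
  Word 1: 'runs'
  Word 2: 'mountain'
  Word 3: 'walks'
  Word 4: 'when'
Total words: 4

4


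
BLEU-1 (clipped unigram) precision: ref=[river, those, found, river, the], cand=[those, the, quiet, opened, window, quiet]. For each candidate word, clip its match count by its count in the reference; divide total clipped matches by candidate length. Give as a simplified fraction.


Reference word counts: {'found': 1, 'river': 2, 'the': 1, 'those': 1}
Checking each candidate word (with clipping):
  'those' -> in reference (ref count 1, used 1/1) -> match (matches: 1)
  'the' -> in reference (ref count 1, used 1/1) -> match (matches: 2)
  'quiet' -> not in reference -> no match (matches: 2)
  'opened' -> not in reference -> no match (matches: 2)
  'window' -> not in reference -> no match (matches: 2)
  'quiet' -> not in reference -> no match (matches: 2)
Clipped matches: 2, Candidate length: 6
Precision = 2/6 = 1/3

1/3


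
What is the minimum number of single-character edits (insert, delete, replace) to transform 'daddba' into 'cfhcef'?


Building DP table for s1='daddba' (len 6) and s2='cfhcef' (len 6):
       c  f  h  c  e  f
    0  1  2  3  4  5  6
  d 1  1  2  3  4  5  6
  a 2  2  2  3  4  5  6
  d 3  3  3  3  4  5  6
  d 4  4  4  4  4  5  6
  b 5  5  5  5  5  5  6
  a 6  6  6  6  6  6  6
Edit distance = dp[6][6] = 6

6


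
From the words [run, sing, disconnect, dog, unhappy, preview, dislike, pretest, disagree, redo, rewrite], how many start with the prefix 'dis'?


Checking each word for prefix 'dis':
  'run' -> no (count: 0)
  'sing' -> no (count: 0)
  'disconnect' -> YES, starts with 'dis' (count: 1)
  'dog' -> no (count: 1)
  'unhappy' -> no (count: 1)
  'preview' -> no (count: 1)
  'dislike' -> YES, starts with 'dis' (count: 2)
  'pretest' -> no (count: 2)
  'disagree' -> YES, starts with 'dis' (count: 3)
  'redo' -> no (count: 3)
  'rewrite' -> no (count: 3)
Total with prefix 'dis': 3

3


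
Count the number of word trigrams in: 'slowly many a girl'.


Word trigrams from [4] words:
  Trigram 1: (slowly many a)
  Trigram 2: (many a girl)
Total word trigrams: 4 - 2 = 2

2


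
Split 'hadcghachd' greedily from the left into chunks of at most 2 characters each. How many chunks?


'hadcghachd' has 10 characters.
Chunking with max size 2:
  Chunk 1: 'ha' (positions 0-1)
  Chunk 2: 'dc' (positions 2-3)
  Chunk 3: 'gh' (positions 4-5)
  Chunk 4: 'ac' (positions 6-7)
  Chunk 5: 'hd' (positions 8-9)
Total chunks: ceil(10 / 2) = 5

5


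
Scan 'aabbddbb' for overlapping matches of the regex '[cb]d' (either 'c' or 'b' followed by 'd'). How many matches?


Pattern: [cb]d means either 'c' or 'b' followed by 'd'.
Scanning 'aabbddbb' position-by-position:
  Pos 0: window 'aa' -> no
  Pos 1: window 'ab' -> no
  Pos 2: window 'bb' -> no
  Pos 3: window 'bd' -> MATCH
  Pos 4: window 'dd' -> no
  Pos 5: window 'db' -> no
  Pos 6: window 'bb' -> no
  Pos 7: window 'b' -> no
Total matches: 1

1


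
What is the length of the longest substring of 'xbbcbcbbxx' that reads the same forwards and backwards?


Scanning 'xbbcbcbbxx' for palindromic substrings.
Substring at positions 0-8: 'xbbcbcbbx'.
Check: reverse('xbbcbcbbx') = 'xbbcbcbbx' -> palindrome confirmed.
Neighbouring characters ('-' / 'x') break symmetry, so it cannot extend further.
No longer palindromic substring exists; longest length = 9

9


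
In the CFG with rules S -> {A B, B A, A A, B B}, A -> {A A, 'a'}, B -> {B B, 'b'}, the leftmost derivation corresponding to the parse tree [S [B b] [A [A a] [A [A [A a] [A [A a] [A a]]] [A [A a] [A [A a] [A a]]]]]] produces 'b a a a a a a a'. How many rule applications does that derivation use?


Every bracketed nonterminal node [X ...] in the tree is produced by exactly one rule application.
Reading the tree off as a leftmost derivation:
  Step 1: S  =>  B A   (applied S -> B A)
  Step 2: B A  =>  b A   (applied B -> b)
  Step 3: b A  =>  b A A   (applied A -> A A)
  Step 4: b A A  =>  b a A   (applied A -> a)
  Step 5: b a A  =>  b a A A   (applied A -> A A)
  Step 6: b a A A  =>  b a A A A   (applied A -> A A)
  Step 7: b a A A A  =>  b a a A A   (applied A -> a)
  Step 8: b a a A A  =>  b a a A A A   (applied A -> A A)
  Step 9: b a a A A A  =>  b a a a A A   (applied A -> a)
  Step 10: b a a a A A  =>  b a a a a A   (applied A -> a)
  Step 11: b a a a a A  =>  b a a a a A A   (applied A -> A A)
  Step 12: b a a a a A A  =>  b a a a a a A   (applied A -> a)
  Step 13: b a a a a a A  =>  b a a a a a A A   (applied A -> A A)
  Step 14: b a a a a a A A  =>  b a a a a a a A   (applied A -> a)
  Step 15: b a a a a a a A  =>  b a a a a a a a   (applied A -> a)
Final yield: b a a a a a a a
Total rewrite steps: 15

15


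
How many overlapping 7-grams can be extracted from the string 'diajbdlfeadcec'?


String 'diajbdlfeadcec' has length L = 14.
Number of overlapping n-grams = L - n + 1
Substituting: 14 - 7 + 1 = 8

8


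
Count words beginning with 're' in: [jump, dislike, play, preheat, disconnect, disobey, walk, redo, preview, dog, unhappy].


Checking each word for prefix 're':
  'jump' -> no (count: 0)
  'dislike' -> no (count: 0)
  'play' -> no (count: 0)
  'preheat' -> no (count: 0)
  'disconnect' -> no (count: 0)
  'disobey' -> no (count: 0)
  'walk' -> no (count: 0)
  'redo' -> YES, starts with 're' (count: 1)
  'preview' -> no (count: 1)
  'dog' -> no (count: 1)
  'unhappy' -> no (count: 1)
Total with prefix 're': 1

1


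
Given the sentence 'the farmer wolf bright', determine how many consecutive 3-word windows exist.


Word trigrams from [4] words:
  Trigram 1: (the farmer wolf)
  Trigram 2: (farmer wolf bright)
Total word trigrams: 4 - 2 = 2

2


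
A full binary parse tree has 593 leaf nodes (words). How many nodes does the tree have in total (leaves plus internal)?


Leaf nodes (terminals): 593
Internal nodes = n - 1 = 593 - 1 = 592
Total = leaves + internal = 593 + 592 = 1185

1185


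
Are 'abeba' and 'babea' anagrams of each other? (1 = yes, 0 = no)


Sort characters of 'abeba': 'aabbe'
Sort characters of 'babea': 'aabbe'
Sorted forms match -> they ARE anagrams
Result: 1

1


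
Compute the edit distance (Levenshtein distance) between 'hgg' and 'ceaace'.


Building DP table for s1='hgg' (len 3) and s2='ceaace' (len 6):
       c  e  a  a  c  e
    0  1  2  3  4  5  6
  h 1  1  2  3  4  5  6
  g 2  2  2  3  4  5  6
  g 3  3  3  3  4  5  6
Edit distance = dp[3][6] = 6

6


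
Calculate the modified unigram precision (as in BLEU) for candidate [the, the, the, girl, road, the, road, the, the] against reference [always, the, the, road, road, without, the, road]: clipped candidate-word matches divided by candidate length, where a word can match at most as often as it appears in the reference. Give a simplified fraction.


Reference word counts: {'always': 1, 'road': 3, 'the': 3, 'without': 1}
Checking each candidate word (with clipping):
  'the' -> in reference (ref count 3, used 1/3) -> match (matches: 1)
  'the' -> in reference (ref count 3, used 2/3) -> match (matches: 2)
  'the' -> in reference (ref count 3, used 3/3) -> match (matches: 3)
  'girl' -> not in reference -> no match (matches: 3)
  'road' -> in reference (ref count 3, used 1/3) -> match (matches: 4)
  'the' -> ref count 3 already used up (3/3) -> clipped, no match (matches: 4)
  'road' -> in reference (ref count 3, used 2/3) -> match (matches: 5)
  'the' -> ref count 3 already used up (3/3) -> clipped, no match (matches: 5)
  'the' -> ref count 3 already used up (3/3) -> clipped, no match (matches: 5)
Clipped matches: 5, Candidate length: 9
Precision = 5/9

5/9


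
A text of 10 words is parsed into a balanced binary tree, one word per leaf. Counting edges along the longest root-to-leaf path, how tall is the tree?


In a balanced binary tree with n leaves the deepest leaf is ceil(log2(n)) edges below the root.
log2(10) = 3.3219
ceil(3.3219) = 4
height (edges) = 4

4


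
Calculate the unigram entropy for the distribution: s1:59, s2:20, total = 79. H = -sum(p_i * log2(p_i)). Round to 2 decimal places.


Computing entropy H = -sum(p_i * log2(p_i)):
  s1: p = 59/79 = 0.7468, -p*log2(p) = 0.3145
  s2: p = 20/79 = 0.2532, -p*log2(p) = 0.5017
H = sum of terms = 0.8162
Rounded to 2 decimals: 0.82

0.82


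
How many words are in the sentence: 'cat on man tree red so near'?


Counting words by splitting on spaces:
  Word 1: 'cat'
  Word 2: 'on'
  Word 3: 'man'
  Word 4: 'tree'
  Word 5: 'red'
  Word 6: 'so'
  Word 7: 'near'
Total words: 7

7


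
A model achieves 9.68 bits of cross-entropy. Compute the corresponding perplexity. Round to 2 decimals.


Perplexity formula: PP = 2^H
H = 9.68
PP = 2^9.68
Decompose: 2^9.68 = 2^9 * 2^0.68
2^9 = 512, 2^0.68 ~ 1.6021398
PP ~ 512 * 1.6021398 = 820.2955776
Rounded to 2 decimals: 820.30

820.30


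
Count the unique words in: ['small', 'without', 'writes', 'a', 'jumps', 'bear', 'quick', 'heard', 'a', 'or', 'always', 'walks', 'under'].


Listing all tokens and tracking unique types:
  Token 1: 'small' -> NEW (unique so far: 1)
  Token 2: 'without' -> NEW (unique so far: 2)
  Token 3: 'writes' -> NEW (unique so far: 3)
  Token 4: 'a' -> NEW (unique so far: 4)
  Token 5: 'jumps' -> NEW (unique so far: 5)
  Token 6: 'bear' -> NEW (unique so far: 6)
  Token 7: 'quick' -> NEW (unique so far: 7)
  Token 8: 'heard' -> NEW (unique so far: 8)
  Token 9: 'a' -> duplicate (unique so far: 8)
  Token 10: 'or' -> NEW (unique so far: 9)
  Token 11: 'always' -> NEW (unique so far: 10)
  Token 12: 'walks' -> NEW (unique so far: 11)
  Token 13: 'under' -> NEW (unique so far: 12)
Unique types: ('a', 'always', 'bear', 'heard', 'jumps', 'or', 'quick', 'small', 'under', 'walks', 'without', 'writes')
Vocabulary size: 12

12


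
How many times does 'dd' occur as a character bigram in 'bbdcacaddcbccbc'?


Scanning 'bbdcacaddcbccbc' for bigram 'dd':
  Position 0: 'bb' -> no
  Position 1: 'bd' -> no
  Position 2: 'dc' -> no
  Position 3: 'ca' -> no
  Position 4: 'ac' -> no
  Position 5: 'ca' -> no
  Position 6: 'ad' -> no
  Position 7: 'dd' -> MATCH
  Position 8: 'dc' -> no
  Position 9: 'cb' -> no
  Position 10: 'bc' -> no
  Position 11: 'cc' -> no
  Position 12: 'cb' -> no
  Position 13: 'bc' -> no
Total matches: 1

1


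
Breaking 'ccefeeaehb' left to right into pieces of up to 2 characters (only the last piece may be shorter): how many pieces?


'ccefeeaehb' has 10 characters.
Chunking with max size 2:
  Chunk 1: 'cc' (positions 0-1)
  Chunk 2: 'ef' (positions 2-3)
  Chunk 3: 'ee' (positions 4-5)
  Chunk 4: 'ae' (positions 6-7)
  Chunk 5: 'hb' (positions 8-9)
Total chunks: ceil(10 / 2) = 5

5


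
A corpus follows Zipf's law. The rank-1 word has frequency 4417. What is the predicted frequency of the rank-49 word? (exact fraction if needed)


Zipf's law: freq(rank) = f1 / rank
f1 = 4417, rank = 49
freq = 4417 / 49
GCD(4417, 49) = 7
Simplified: 631/7

631/7


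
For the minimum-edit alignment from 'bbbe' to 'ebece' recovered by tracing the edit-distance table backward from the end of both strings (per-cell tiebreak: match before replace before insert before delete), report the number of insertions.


Edit distance = 3. Backtracking from cell (4, 5) with preference match > replace > insert > delete,
then listing the resulting alignment 'bbbe' -> 'ebece' left to right:
  Step 1: insert 'e' [insertion #1]
  Step 2: keep 'b'
  Step 3: replace b->e
  Step 4: replace b->c
  Step 5: keep 'e'
Total insertions: 1

1


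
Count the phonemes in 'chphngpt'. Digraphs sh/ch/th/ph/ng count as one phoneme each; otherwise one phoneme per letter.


Parsing 'chphngpt' greedily, digraphs first:
  'ch' -> digraph (1 consonant phoneme) (phonemes so far: 1)
  'ph' -> digraph (1 consonant phoneme) (phonemes so far: 2)
  'ng' -> digraph (1 consonant phoneme) (phonemes so far: 3)
  'p' -> consonant phoneme (phonemes so far: 4)
  't' -> consonant phoneme (phonemes so far: 5)
Total phonemes: 5

5


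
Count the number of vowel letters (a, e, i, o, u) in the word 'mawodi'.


Scanning each character of 'mawodi':
  Position 1: 'm' -> consonant (running count: 0)
  Position 2: 'a' -> vowel (running count: 1)
  Position 3: 'w' -> consonant (running count: 1)
  Position 4: 'o' -> vowel (running count: 2)
  Position 5: 'd' -> consonant (running count: 2)
  Position 6: 'i' -> vowel (running count: 3)
Total vowels: 3

3


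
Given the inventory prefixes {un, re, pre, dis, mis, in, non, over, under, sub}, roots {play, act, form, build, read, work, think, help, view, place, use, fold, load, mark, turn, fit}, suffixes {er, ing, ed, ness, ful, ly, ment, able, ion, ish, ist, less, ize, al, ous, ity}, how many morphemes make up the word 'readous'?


Segmenting 'readous' against the inventory:
  'read' -> root (morpheme 1)
  'ous' -> suffix (morpheme 2)
Total morphemes: 2

2


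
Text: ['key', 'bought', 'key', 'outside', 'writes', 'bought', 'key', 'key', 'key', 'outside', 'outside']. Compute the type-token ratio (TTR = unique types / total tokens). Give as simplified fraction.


Tokens: 11
Unique types: ('bought', 'key', 'outside', 'writes') = 4
TTR = 4/11
Already in lowest terms.

4/11


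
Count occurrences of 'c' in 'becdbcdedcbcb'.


Scanning 'becdbcdedcbcb' for 'c':
  Position 2: 'c' -> MATCH (count: 1)
  Position 5: 'c' -> MATCH (count: 2)
  Position 9: 'c' -> MATCH (count: 3)
  Position 11: 'c' -> MATCH (count: 4)
Total occurrences of 'c': 4

4


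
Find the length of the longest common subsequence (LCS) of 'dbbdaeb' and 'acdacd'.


DP table for LCS of 'dbbdaeb' and 'acdacd':
       a  c  d  a  c  d
    0  0  0  0  0  0  0
  d 0  0  0  1  1  1  1
  b 0  0  0  1  1  1  1
  b 0  0  0  1  1  1  1
  d 0  0  0  1  1  1  2
  a 0  1  1  1  2  2  2
  e 0  1  1  1  2  2  2
  b 0  1  1  1  2  2  2
LCS: 'dd'
LCS length = 2

2


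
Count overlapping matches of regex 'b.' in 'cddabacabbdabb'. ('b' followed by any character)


Pattern: b. means 'b' followed by any character.
Scanning 'cddabacabbdabb' position-by-position:
  Pos 0: window 'cd' -> no
  Pos 1: window 'dd' -> no
  Pos 2: window 'da' -> no
  Pos 3: window 'ab' -> no
  Pos 4: window 'ba' -> MATCH
  Pos 5: window 'ac' -> no
  Pos 6: window 'ca' -> no
  Pos 7: window 'ab' -> no
  Pos 8: window 'bb' -> MATCH
  Pos 9: window 'bd' -> MATCH
  Pos 10: window 'da' -> no
  Pos 11: window 'ab' -> no
  Pos 12: window 'bb' -> MATCH
  Pos 13: window 'b' -> no
Total matches: 4

4


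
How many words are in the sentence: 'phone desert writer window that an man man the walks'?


Counting words by splitting on spaces:
  Word 1: 'phone'
  Word 2: 'desert'
  Word 3: 'writer'
  Word 4: 'window'
  Word 5: 'that'
  Word 6: 'an'
  Word 7: 'man'
  Word 8: 'man'
  Word 9: 'the'
  Word 10: 'walks'
Total words: 10

10


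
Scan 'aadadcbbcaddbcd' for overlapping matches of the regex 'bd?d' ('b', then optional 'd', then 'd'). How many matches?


Pattern: bd?d means 'b', then optional 'd', then 'd'.
Scanning 'aadadcbbcaddbcd' position-by-position:
  Pos 0: window 'aad' -> no
  Pos 1: window 'ada' -> no
  Pos 2: window 'dad' -> no
  Pos 3: window 'adc' -> no
  Pos 4: window 'dcb' -> no
  Pos 5: window 'cbb' -> no
  Pos 6: window 'bbc' -> no
  Pos 7: window 'bca' -> no
  Pos 8: window 'cad' -> no
  Pos 9: window 'add' -> no
  Pos 10: window 'ddb' -> no
  Pos 11: window 'dbc' -> no
  Pos 12: window 'bcd' -> no
  Pos 13: window 'cd' -> no
  Pos 14: window 'd' -> no
Total matches: 0

0


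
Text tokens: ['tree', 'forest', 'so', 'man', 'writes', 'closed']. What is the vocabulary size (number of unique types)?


Listing all tokens and tracking unique types:
  Token 1: 'tree' -> NEW (unique so far: 1)
  Token 2: 'forest' -> NEW (unique so far: 2)
  Token 3: 'so' -> NEW (unique so far: 3)
  Token 4: 'man' -> NEW (unique so far: 4)
  Token 5: 'writes' -> NEW (unique so far: 5)
  Token 6: 'closed' -> NEW (unique so far: 6)
Unique types: ('closed', 'forest', 'man', 'so', 'tree', 'writes')
Vocabulary size: 6

6


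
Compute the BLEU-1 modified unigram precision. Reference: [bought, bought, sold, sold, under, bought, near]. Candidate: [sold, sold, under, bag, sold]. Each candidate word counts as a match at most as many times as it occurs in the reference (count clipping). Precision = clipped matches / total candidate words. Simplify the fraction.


Reference word counts: {'bought': 3, 'near': 1, 'sold': 2, 'under': 1}
Checking each candidate word (with clipping):
  'sold' -> in reference (ref count 2, used 1/2) -> match (matches: 1)
  'sold' -> in reference (ref count 2, used 2/2) -> match (matches: 2)
  'under' -> in reference (ref count 1, used 1/1) -> match (matches: 3)
  'bag' -> not in reference -> no match (matches: 3)
  'sold' -> ref count 2 already used up (2/2) -> clipped, no match (matches: 3)
Clipped matches: 3, Candidate length: 5
Precision = 3/5

3/5


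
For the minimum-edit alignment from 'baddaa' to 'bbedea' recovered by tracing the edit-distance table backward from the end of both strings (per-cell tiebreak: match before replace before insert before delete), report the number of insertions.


Edit distance = 3. Backtracking from cell (6, 6) with preference match > replace > insert > delete,
then listing the resulting alignment 'baddaa' -> 'bbedea' left to right:
  Step 1: keep 'b'
  Step 2: replace a->b
  Step 3: replace d->e
  Step 4: keep 'd'
  Step 5: replace a->e
  Step 6: keep 'a'
Total insertions: 0

0


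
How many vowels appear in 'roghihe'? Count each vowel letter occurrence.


Scanning each character of 'roghihe':
  Position 1: 'r' -> consonant (running count: 0)
  Position 2: 'o' -> vowel (running count: 1)
  Position 3: 'g' -> consonant (running count: 1)
  Position 4: 'h' -> consonant (running count: 1)
  Position 5: 'i' -> vowel (running count: 2)
  Position 6: 'h' -> consonant (running count: 2)
  Position 7: 'e' -> vowel (running count: 3)
Total vowels: 3

3


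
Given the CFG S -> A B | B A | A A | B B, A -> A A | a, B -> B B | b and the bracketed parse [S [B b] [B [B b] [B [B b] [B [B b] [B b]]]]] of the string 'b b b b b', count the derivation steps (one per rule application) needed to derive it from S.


Every bracketed nonterminal node [X ...] in the tree is produced by exactly one rule application.
Reading the tree off as a leftmost derivation:
  Step 1: S  =>  B B   (applied S -> B B)
  Step 2: B B  =>  b B   (applied B -> b)
  Step 3: b B  =>  b B B   (applied B -> B B)
  Step 4: b B B  =>  b b B   (applied B -> b)
  Step 5: b b B  =>  b b B B   (applied B -> B B)
  Step 6: b b B B  =>  b b b B   (applied B -> b)
  Step 7: b b b B  =>  b b b B B   (applied B -> B B)
  Step 8: b b b B B  =>  b b b b B   (applied B -> b)
  Step 9: b b b b B  =>  b b b b b   (applied B -> b)
Final yield: b b b b b
Total rewrite steps: 9

9


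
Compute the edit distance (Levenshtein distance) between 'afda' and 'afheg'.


Building DP table for s1='afda' (len 4) and s2='afheg' (len 5):
       a  f  h  e  g
    0  1  2  3  4  5
  a 1  0  1  2  3  4
  f 2  1  0  1  2  3
  d 3  2  1  1  2  3
  a 4  3  2  2  2  3
Edit distance = dp[4][5] = 3

3


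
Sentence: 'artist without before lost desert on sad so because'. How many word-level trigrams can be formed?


Word trigrams from [9] words:
  Trigram 1: (artist without before)
  Trigram 2: (without before lost)
  Trigram 3: (before lost desert)
  Trigram 4: (lost desert on)
  Trigram 5: (desert on sad)
  Trigram 6: (on sad so)
  Trigram 7: (sad so because)
Total word trigrams: 9 - 2 = 7

7


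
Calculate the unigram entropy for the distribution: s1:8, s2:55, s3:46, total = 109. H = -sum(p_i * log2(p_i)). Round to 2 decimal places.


Computing entropy H = -sum(p_i * log2(p_i)):
  s1: p = 8/109 = 0.0734, -p*log2(p) = 0.2766
  s2: p = 55/109 = 0.5046, -p*log2(p) = 0.4979
  s3: p = 46/109 = 0.4220, -p*log2(p) = 0.5253
H = sum of terms = 1.2998
Rounded to 2 decimals: 1.30

1.30


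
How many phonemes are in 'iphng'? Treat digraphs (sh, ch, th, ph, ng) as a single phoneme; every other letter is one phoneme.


Parsing 'iphng' greedily, digraphs first:
  'i' -> vowel phoneme (phonemes so far: 1)
  'ph' -> digraph (1 consonant phoneme) (phonemes so far: 2)
  'ng' -> digraph (1 consonant phoneme) (phonemes so far: 3)
Total phonemes: 3

3


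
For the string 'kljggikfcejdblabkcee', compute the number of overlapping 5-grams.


String 'kljggikfcejdblabkcee' has length L = 20.
Number of overlapping n-grams = L - n + 1
Substituting: 20 - 5 + 1 = 16

16


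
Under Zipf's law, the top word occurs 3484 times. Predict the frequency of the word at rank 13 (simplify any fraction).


Zipf's law: freq(rank) = f1 / rank
f1 = 3484, rank = 13
freq = 3484 / 13
= 268

268


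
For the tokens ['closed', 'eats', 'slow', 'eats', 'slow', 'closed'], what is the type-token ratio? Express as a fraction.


Tokens: 6
Unique types: ('closed', 'eats', 'slow') = 3
TTR = 3/6
Simplify: divide both by 3 -> 1/2
TTR = 1/2

1/2


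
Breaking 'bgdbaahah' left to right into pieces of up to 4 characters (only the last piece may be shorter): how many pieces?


'bgdbaahah' has 9 characters.
Chunking with max size 4:
  Chunk 1: 'bgdb' (positions 0-3)
  Chunk 2: 'aaha' (positions 4-7)
  Chunk 3: 'h' (positions 8-8)
Total chunks: ceil(9 / 4) = 3

3


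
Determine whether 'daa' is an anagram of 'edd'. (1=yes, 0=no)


Sort characters of 'daa': 'aad'
Sort characters of 'edd': 'dde'
Sorted forms differ -> they are NOT anagrams
Result: 0

0


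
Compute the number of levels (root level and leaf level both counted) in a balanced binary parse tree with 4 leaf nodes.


In a balanced binary tree with n leaves the deepest leaf is ceil(log2(n)) edges below the root,
so counting node levels inclusive of root and leaves gives ceil(log2(n)) + 1 levels.
log2(4) = 2.0000
ceil(2.0000) = 2
levels = 2 + 1 = 3

3


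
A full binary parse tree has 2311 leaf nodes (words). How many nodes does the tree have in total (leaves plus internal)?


Leaf nodes (terminals): 2311
Internal nodes = n - 1 = 2311 - 1 = 2310
Total = leaves + internal = 2311 + 2310 = 4621

4621


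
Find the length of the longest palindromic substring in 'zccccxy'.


Scanning 'zccccxy' for palindromic substrings.
Substring at positions 1-4: 'cccc'.
Check: reverse('cccc') = 'cccc' -> palindrome confirmed.
Neighbouring characters ('z' / 'x') break symmetry, so it cannot extend further.
No longer palindromic substring exists; longest length = 4

4


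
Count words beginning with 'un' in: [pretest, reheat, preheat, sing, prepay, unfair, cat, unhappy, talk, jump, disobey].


Checking each word for prefix 'un':
  'pretest' -> no (count: 0)
  'reheat' -> no (count: 0)
  'preheat' -> no (count: 0)
  'sing' -> no (count: 0)
  'prepay' -> no (count: 0)
  'unfair' -> YES, starts with 'un' (count: 1)
  'cat' -> no (count: 1)
  'unhappy' -> YES, starts with 'un' (count: 2)
  'talk' -> no (count: 2)
  'jump' -> no (count: 2)
  'disobey' -> no (count: 2)
Total with prefix 'un': 2

2


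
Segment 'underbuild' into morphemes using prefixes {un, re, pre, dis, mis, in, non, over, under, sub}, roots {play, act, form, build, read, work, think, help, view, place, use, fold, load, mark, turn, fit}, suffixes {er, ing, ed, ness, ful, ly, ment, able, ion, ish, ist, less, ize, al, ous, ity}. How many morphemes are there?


Segmenting 'underbuild' against the inventory:
  'under' -> prefix (morpheme 1)
  'build' -> root (morpheme 2)
Total morphemes: 2

2


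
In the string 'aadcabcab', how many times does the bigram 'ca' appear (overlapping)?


Scanning 'aadcabcab' for bigram 'ca':
  Position 0: 'aa' -> no
  Position 1: 'ad' -> no
  Position 2: 'dc' -> no
  Position 3: 'ca' -> MATCH
  Position 4: 'ab' -> no
  Position 5: 'bc' -> no
  Position 6: 'ca' -> MATCH
  Position 7: 'ab' -> no
Total matches: 2

2


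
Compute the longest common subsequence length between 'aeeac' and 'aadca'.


DP table for LCS of 'aeeac' and 'aadca':
       a  a  d  c  a
    0  0  0  0  0  0
  a 0  1  1  1  1  1
  e 0  1  1  1  1  1
  e 0  1  1  1  1  1
  a 0  1  2  2  2  2
  c 0  1  2  2  3  3
LCS: 'aac'
LCS length = 3

3


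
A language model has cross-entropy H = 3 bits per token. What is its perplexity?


Perplexity formula: PP = 2^H
H = 3
PP = 2^3
Steps: 2^1 = 2, 2^2 = 4, 2^3 = 8
PP = 8

8


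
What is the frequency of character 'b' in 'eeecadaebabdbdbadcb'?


Scanning 'eeecadaebabdbdbadcb' for 'b':
  Position 8: 'b' -> MATCH (count: 1)
  Position 10: 'b' -> MATCH (count: 2)
  Position 12: 'b' -> MATCH (count: 3)
  Position 14: 'b' -> MATCH (count: 4)
  Position 18: 'b' -> MATCH (count: 5)
Total occurrences of 'b': 5

5


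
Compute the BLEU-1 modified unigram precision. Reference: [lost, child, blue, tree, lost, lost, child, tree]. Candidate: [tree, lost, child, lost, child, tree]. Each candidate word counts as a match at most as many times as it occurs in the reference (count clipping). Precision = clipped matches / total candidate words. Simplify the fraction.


Reference word counts: {'blue': 1, 'child': 2, 'lost': 3, 'tree': 2}
Checking each candidate word (with clipping):
  'tree' -> in reference (ref count 2, used 1/2) -> match (matches: 1)
  'lost' -> in reference (ref count 3, used 1/3) -> match (matches: 2)
  'child' -> in reference (ref count 2, used 1/2) -> match (matches: 3)
  'lost' -> in reference (ref count 3, used 2/3) -> match (matches: 4)
  'child' -> in reference (ref count 2, used 2/2) -> match (matches: 5)
  'tree' -> in reference (ref count 2, used 2/2) -> match (matches: 6)
Clipped matches: 6, Candidate length: 6
Precision = 6/6 = 1

1


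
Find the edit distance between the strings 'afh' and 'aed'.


Building DP table for s1='afh' (len 3) and s2='aed' (len 3):
       a  e  d
    0  1  2  3
  a 1  0  1  2
  f 2  1  1  2
  h 3  2  2  2
Edit distance = dp[3][3] = 2

2


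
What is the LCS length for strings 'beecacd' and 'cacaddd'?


DP table for LCS of 'beecacd' and 'cacaddd':
       c  a  c  a  d  d  d
    0  0  0  0  0  0  0  0
  b 0  0  0  0  0  0  0  0
  e 0  0  0  0  0  0  0  0
  e 0  0  0  0  0  0  0  0
  c 0  1  1  1  1  1  1  1
  a 0  1  2  2  2  2  2  2
  c 0  1  2  3  3  3  3  3
  d 0  1  2  3  3  4  4  4
LCS: 'cacd'
LCS length = 4

4


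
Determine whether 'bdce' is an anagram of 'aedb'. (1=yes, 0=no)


Sort characters of 'bdce': 'bcde'
Sort characters of 'aedb': 'abde'
Sorted forms differ -> they are NOT anagrams
Result: 0

0


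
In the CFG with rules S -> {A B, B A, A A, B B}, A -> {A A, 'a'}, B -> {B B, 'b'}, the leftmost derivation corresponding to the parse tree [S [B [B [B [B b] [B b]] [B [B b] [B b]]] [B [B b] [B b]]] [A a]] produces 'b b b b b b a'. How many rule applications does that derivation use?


Every bracketed nonterminal node [X ...] in the tree is produced by exactly one rule application.
Reading the tree off as a leftmost derivation:
  Step 1: S  =>  B A   (applied S -> B A)
  Step 2: B A  =>  B B A   (applied B -> B B)
  Step 3: B B A  =>  B B B A   (applied B -> B B)
  Step 4: B B B A  =>  B B B B A   (applied B -> B B)
  Step 5: B B B B A  =>  b B B B A   (applied B -> b)
  Step 6: b B B B A  =>  b b B B A   (applied B -> b)
  Step 7: b b B B A  =>  b b B B B A   (applied B -> B B)
  Step 8: b b B B B A  =>  b b b B B A   (applied B -> b)
  Step 9: b b b B B A  =>  b b b b B A   (applied B -> b)
  Step 10: b b b b B A  =>  b b b b B B A   (applied B -> B B)
  Step 11: b b b b B B A  =>  b b b b b B A   (applied B -> b)
  Step 12: b b b b b B A  =>  b b b b b b A   (applied B -> b)
  Step 13: b b b b b b A  =>  b b b b b b a   (applied A -> a)
Final yield: b b b b b b a
Total rewrite steps: 13

13


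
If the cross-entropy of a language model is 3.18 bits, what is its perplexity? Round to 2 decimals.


Perplexity formula: PP = 2^H
H = 3.18
PP = 2^3.18
Decompose: 2^3.18 = 2^3 * 2^0.18
2^3 = 8, 2^0.18 ~ 1.1328839
PP ~ 8 * 1.1328839 = 9.0630712
Rounded to 2 decimals: 9.06

9.06


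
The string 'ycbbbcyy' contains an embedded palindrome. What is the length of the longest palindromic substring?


Scanning 'ycbbbcyy' for palindromic substrings.
Substring at positions 0-6: 'ycbbbcy'.
Check: reverse('ycbbbcy') = 'ycbbbcy' -> palindrome confirmed.
Neighbouring characters ('-' / 'y') break symmetry, so it cannot extend further.
No longer palindromic substring exists; longest length = 7

7
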